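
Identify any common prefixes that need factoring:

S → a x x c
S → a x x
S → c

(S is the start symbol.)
Left-factoring is needed when two productions for the same non-terminal
share a common prefix on the right-hand side.

Productions for S:
  S → a x x c
  S → a x x
  S → c

Found common prefix 'a x x' in productions for S

Answer: Yes, S has productions with common prefix 'a x x'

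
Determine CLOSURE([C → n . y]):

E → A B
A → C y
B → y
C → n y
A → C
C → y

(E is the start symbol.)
To compute CLOSURE, for each item [A → α.Bβ] where B is a non-terminal, add [B → .γ] for all productions B → γ; repeat for the newly added items until nothing changes.

Start with: [C → n . y]
The dot precedes the terminal y, so nothing is added.

CLOSURE = { [C → n . y] }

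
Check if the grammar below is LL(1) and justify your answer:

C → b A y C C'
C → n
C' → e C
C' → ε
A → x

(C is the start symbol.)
No. Predict set conflict for C': { 'e' }

A grammar is LL(1) if for each non-terminal N with multiple productions, the predict sets of those productions are pairwise disjoint, where PREDICT(N → α) = (FIRST(α) \ {ε}) ∪ (FOLLOW(N) if α ⇒* ε).

Relevant sets:
  FOLLOW(C') = { $, 'e' }

For C:
  PREDICT(C → b A y C C') = { 'b' }
  PREDICT(C → n) = { 'n' }
For C':
  PREDICT(C' → e C) = { 'e' }
  PREDICT(C' → ε) = { $, 'e' }
A has a single production, so nothing to check there.

Conflict found: Predict set conflict for C': { 'e' }
The grammar is NOT LL(1).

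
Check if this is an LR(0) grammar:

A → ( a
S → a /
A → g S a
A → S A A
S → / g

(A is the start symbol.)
A grammar is LR(0) if no state in the canonical LR(0) collection has:
  - both a shift item (dot before a terminal) and a complete item (shift-reduce conflict), or
  - two or more complete items (reduce-reduce conflict; the accept item [A' → A .] counts as a complete item here).

Augment with A' → A and build the canonical LR(0) collection (I0 = CLOSURE({[A' → . A]}), then GOTO on every symbol after a dot until no new states appear). It has 14 states:
  I0: { [A → . ( a], [A → . S A A], [A → . g S a], [A' → . A], [S → . / g], [S → . a /] }  — shift
  I1: { [A → ( . a] }  — shift
  I2: { [S → / . g] }  — shift
  I3: { [A' → A .] }  — accept
  I4: { [A → . ( a], [A → . S A A], [A → . g S a], [A → S . A A], [S → . / g], [S → . a /] }  — shift
  I5: { [S → a . /] }  — shift
  I6: { [A → g . S a], [S → . / g], [S → . a /] }  — shift
  I7: { [A → g S . a] }  — shift
  I8: { [A → g S a .] }  — reduce
  I9: { [S → a / .] }  — reduce
  I10: { [A → . ( a], [A → . S A A], [A → . g S a], [A → S A . A], [S → . / g], [S → . a /] }  — shift
  I11: { [A → S A A .] }  — reduce
  I12: { [S → / g .] }  — reduce
  I13: { [A → ( a .] }  — reduce

Every state is either a pure shift/goto state or contains exactly one complete item and nothing to shift — no conflicts. The grammar is LR(0).

Answer: Yes, the grammar is LR(0)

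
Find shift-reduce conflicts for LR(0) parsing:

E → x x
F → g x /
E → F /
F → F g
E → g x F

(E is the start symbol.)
A shift-reduce conflict occurs when an LR(0) state has both:
  - a complete (reduce) item [A → α .] (dot at the end), and
  - a shift item [B → β . c γ] (dot before a terminal).

Augment with E' → E and build the canonical LR(0) collection (I0 = CLOSURE({[E' → . E]}), then GOTO on every symbol after a dot until no new states appear). It has 13 states:
  I0: { [E → . F /], [E → . g x F], [E → . x x], [E' → . E], [F → . F g], [F → . g x /] }  — shift
  I1: { [E' → E .] }  — accept
  I2: { [E → F . /], [F → F . g] }  — shift
  I3: { [E → g . x F], [F → g . x /] }  — shift
  I4: { [E → x . x] }  — shift
  I5: { [E → x x .] }  — reduce
  I6: { [E → g x . F], [F → . F g], [F → . g x /], [F → g x . /] }  — shift
  I7: { [F → g x / .] }  — reduce
  I8: { [E → g x F .], [F → F . g] }  — shift, reduce
  I9: { [F → g . x /] }  — shift
  I10: { [F → g x . /] }  — shift
  I11: { [F → F g .] }  — reduce
  I12: { [E → F / .] }  — reduce

I8 contains reduce item [E → g x F .] and shift item [F → F . g] — shift-reduce conflict.

Answer: Yes — I8: [E → g x F .] vs [F → F . g]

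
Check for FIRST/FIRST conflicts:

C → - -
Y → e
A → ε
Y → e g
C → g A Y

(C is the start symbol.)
A FIRST/FIRST conflict occurs when two productions N → α and N → β for the same non-terminal have FIRST(α) ∩ FIRST(β) ≠ ∅ (with ε ∈ FIRST of a nullable right-hand side, so two nullable alternatives also conflict).

Productions for C:
  C → - -: FIRST = { '-' }
  C → g A Y: FIRST = { 'g' }
Productions for Y:
  Y → e: FIRST = { 'e' }
  Y → e g: FIRST = { 'e' }
A has only one production, so no FIRST/FIRST conflict is possible there.

Conflict for Y: Y → e and Y → e g
  Overlap: { 'e' }

Answer: Yes. Y → e / Y → e g on { 'e' }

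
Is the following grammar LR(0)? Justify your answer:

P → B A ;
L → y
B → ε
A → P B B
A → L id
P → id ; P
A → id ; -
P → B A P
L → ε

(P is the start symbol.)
Augment with P' → P and build the canonical LR(0) collection (I0 = CLOSURE({[P' → . P]}), then GOTO on every symbol after a dot until no new states appear). It has 18 states:
  I0: { [B → .], [P → . B A ;], [P → . B A P], [P → . id ; P], [P' → . P] }  — shift, reduce
  I1: { [A → . L id], [A → . P B B], [A → . id ; -], [B → .], [L → . y], [L → .], [P → . B A ;], [P → . B A P], [P → . id ; P], [P → B . A ;], [P → B . A P] }  — shift, 2 reduces
  I2: { [P' → P .] }  — accept
  I3: { [P → id . ; P] }  — shift
  I4: { [B → .], [P → . B A ;], [P → . B A P], [P → . id ; P], [P → id ; . P] }  — shift, reduce
  I5: { [P → id ; P .] }  — reduce
  I6: { [B → .], [P → . B A ;], [P → . B A P], [P → . id ; P], [P → B A . ;], [P → B A . P] }  — shift, reduce
  I7: { [A → L . id] }  — shift
  I8: { [A → P . B B], [B → .] }  — reduce
  I9: { [A → id . ; -], [P → id . ; P] }  — shift
  I10: { [L → y .] }  — reduce
  I11: { [A → id ; . -], [B → .], [P → . B A ;], [P → . B A P], [P → . id ; P], [P → id ; . P] }  — shift, reduce
  I12: { [A → id ; - .] }  — reduce
  I13: { [A → P B . B], [B → .] }  — reduce
  I14: { [A → P B B .] }  — reduce
  I15: { [A → L id .] }  — reduce
  I16: { [P → B A ; .] }  — reduce
  I17: { [P → B A P .] }  — reduce

Conflict in state I0:
  Shift-reduce conflict between [B → .] and [P → . id ; P]
So the grammar is NOT LR(0).

Answer: No. Shift-reduce conflict between [B → .] and [P → . id ; P]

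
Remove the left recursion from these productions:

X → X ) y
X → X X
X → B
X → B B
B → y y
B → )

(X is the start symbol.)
X → B X'
X → B B X'
X' → ) y X'
X' → X X'
X' → ε
B → y y
B → )

X is directly left-recursive. The standard transformation for
  A → A α₁ | ... | A α_m | β₁ | ... | β_n
is
  A  → β₁ A' | ... | β_n A'
  A' → α₁ A' | ... | α_m A' | ε

X → B becomes X → B X'
X → B B becomes X → B B X'
X → X ) y becomes X' → ) y X'
X → X X becomes X' → X X'
Add X' → ε

Productions for other non-terminals are unchanged:
  B → y y
  B → )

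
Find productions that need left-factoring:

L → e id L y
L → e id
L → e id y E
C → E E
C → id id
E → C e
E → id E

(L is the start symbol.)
Yes, L has productions with common prefix 'e id'

Left-factoring is needed when two productions for the same non-terminal
share a common prefix on the right-hand side.

Productions for L:
  L → e id L y
  L → e id
  L → e id y E
Productions for C:
  C → E E
  C → id id
Productions for E:
  E → C e
  E → id E

Found common prefix 'e id' in productions for L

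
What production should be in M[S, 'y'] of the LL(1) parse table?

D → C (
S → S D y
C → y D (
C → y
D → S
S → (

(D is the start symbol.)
To find M[S, 'y'], we find productions for S where 'y' is in the predict set (PREDICT(N → α) = (FIRST(α) \ {ε}) ∪ (FOLLOW(N) if α ⇒* ε)).

Relevant sets:
  FIRST(S) = { '(' }

S → S D y: PREDICT = { '(' }
S → (: PREDICT = { '(' }

M[S, 'y'] is empty (no production applies)

Answer: Empty (error entry)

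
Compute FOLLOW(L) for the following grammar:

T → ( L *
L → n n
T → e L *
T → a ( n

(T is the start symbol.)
{ '*' }

To compute FOLLOW(L), find every occurrence of L on a right-hand side N → α L β: add FIRST(β) \ {ε}, and if β is empty or nullable also add FOLLOW(N). Iterate to a fixed point.

In T → ( L *: L is followed by '*', add FIRST('*') \ {ε} = { '*' }
In T → e L *: L is followed by '*', add FIRST('*') \ {ε} = { '*' }

Taking the union: FOLLOW(L) = { '*' }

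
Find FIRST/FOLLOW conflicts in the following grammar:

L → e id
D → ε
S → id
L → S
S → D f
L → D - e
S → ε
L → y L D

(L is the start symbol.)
A FIRST/FOLLOW conflict occurs when a non-terminal N has a nullable alternative N → β (β ⇒* ε) and another alternative N → α with FIRST(α) ∩ FOLLOW(N) ≠ ∅: on such a lookahead the parser cannot decide between expanding α and letting N vanish via β.

Nullable non-terminals: D, L, S.
FIRST sets used below: FIRST(S) = { 'f', 'id', ε }, FIRST(D) = { ε }
D has a nullable alternative but only one production, so nothing to check.

L: nullable alternative(s) L → S; FOLLOW(L) = { $ }
  L → e id: FIRST \ {ε} = { 'e' } — disjoint from FOLLOW(L)
  L → S: FIRST \ {ε} = { 'f', 'id' } — this is the only nullable alternative, skip
  L → D - e: FIRST \ {ε} = { '-' } — disjoint from FOLLOW(L)
  L → y L D: FIRST \ {ε} = { 'y' } — disjoint from FOLLOW(L)

S: nullable alternative(s) S → ε; FOLLOW(S) = { $ }
  S → id: FIRST \ {ε} = { 'id' } — disjoint from FOLLOW(S)
  S → D f: FIRST \ {ε} = { 'f' } — disjoint from FOLLOW(S)
  S → ε: FIRST \ {ε} = { } — this is the only nullable alternative, skip

No FIRST/FOLLOW conflicts found.

Answer: No FIRST/FOLLOW conflicts.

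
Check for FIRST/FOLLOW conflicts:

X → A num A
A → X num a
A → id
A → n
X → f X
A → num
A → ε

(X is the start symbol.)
Yes. A → X num a with FOLLOW(A) on { 'num' }; A → num with FOLLOW(A) on { 'num' }

A FIRST/FOLLOW conflict occurs when a non-terminal N has a nullable alternative N → β (β ⇒* ε) and another alternative N → α with FIRST(α) ∩ FOLLOW(N) ≠ ∅: on such a lookahead the parser cannot decide between expanding α and letting N vanish via β.

Nullable non-terminals: A.
FIRST sets used below: FIRST(X) = { 'f', 'id', 'n', 'num' }

A: nullable alternative(s) A → ε; FOLLOW(A) = { $, 'num' }
  A → X num a: FIRST \ {ε} = { 'f', 'id', 'n', 'num' } — overlaps FOLLOW(A) on { 'num' }: CONFLICT
  A → id: FIRST \ {ε} = { 'id' } — disjoint from FOLLOW(A)
  A → n: FIRST \ {ε} = { 'n' } — disjoint from FOLLOW(A)
  A → num: FIRST \ {ε} = { 'num' } — overlaps FOLLOW(A) on { 'num' }: CONFLICT
  A → ε: FIRST \ {ε} = { } — this is the only nullable alternative, skip

X has no nullable alternative, so no FIRST/FOLLOW check is needed there.

So the grammar has 2 FIRST/FOLLOW conflicts (marked CONFLICT above).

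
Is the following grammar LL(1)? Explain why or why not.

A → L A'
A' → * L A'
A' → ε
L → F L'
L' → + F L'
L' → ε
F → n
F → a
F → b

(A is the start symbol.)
Yes, the grammar is LL(1).

A grammar is LL(1) if for each non-terminal N with multiple productions, the predict sets of those productions are pairwise disjoint, where PREDICT(N → α) = (FIRST(α) \ {ε}) ∪ (FOLLOW(N) if α ⇒* ε).

Relevant sets:
  FOLLOW(A') = { $ }
  FOLLOW(L') = { $, '*' }

For A':
  PREDICT(A' → '*' L A') = { '*' }
  PREDICT(A' → ε) = { $ }
For L':
  PREDICT(L' → '+' F L') = { '+' }
  PREDICT(L' → ε) = { $, '*' }
For F:
  PREDICT(F → n) = { 'n' }
  PREDICT(F → a) = { 'a' }
  PREDICT(F → b) = { 'b' }
A, L have a single production, so nothing to check there.

All predict sets are disjoint. The grammar IS LL(1).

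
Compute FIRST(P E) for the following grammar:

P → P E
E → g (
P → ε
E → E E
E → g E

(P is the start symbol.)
FIRST sets of the non-terminals involved (from the grammar, by fixed-point iteration):
  FIRST(P) = { 'g', ε }
  FIRST(E) = { 'g' }

To compute FIRST(P E), process the symbols left to right:
Symbol P is a non-terminal. Add FIRST(P) \ {ε} = { 'g' }
P is nullable (ε ∈ FIRST(P)), continue to the next symbol.
Symbol E is a non-terminal. Add FIRST(E) \ {ε} = { 'g' }
E is not nullable (ε ∉ FIRST(E)), so stop here.
FIRST(P E) = { 'g' }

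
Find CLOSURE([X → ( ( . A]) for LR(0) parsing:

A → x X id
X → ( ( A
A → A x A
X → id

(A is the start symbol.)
Start with: [X → ( ( . A]
  [X → ( ( . A] has the dot before A: add [A → . x X id], [A → . A x A]
No further items can be added.

CLOSURE = { [A → . A x A], [A → . x X id], [X → ( ( . A] }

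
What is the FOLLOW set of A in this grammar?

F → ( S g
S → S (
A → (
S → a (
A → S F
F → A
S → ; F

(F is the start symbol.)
{ $, '(', ';', 'a', 'g' }

To compute FOLLOW(A), find every occurrence of A on a right-hand side N → α A β: add FIRST(β) \ {ε}, and if β is empty or nullable also add FOLLOW(N). Iterate to a fixed point.

In F → A: A is at the end, add FOLLOW(F)

The FOLLOW sets referred to above (computed the same way, to a fixed point):
  FOLLOW(F) = { $, '(', ';', 'a', 'g' }

Taking the union: FOLLOW(A) = { $, '(', ';', 'a', 'g' }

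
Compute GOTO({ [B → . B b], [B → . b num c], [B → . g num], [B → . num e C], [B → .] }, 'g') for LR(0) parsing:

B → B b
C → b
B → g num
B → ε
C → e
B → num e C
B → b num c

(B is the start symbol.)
{ [B → g . num] }

GOTO(I, 'g') = CLOSURE({ [A → αX.β] : [A → α.Xβ] ∈ I, X = 'g' })

Items with dot before 'g', with the dot advanced:
  [B → . g num] → [B → g . num]
Closure adds nothing (no advanced item has the dot before a non-terminal).

GOTO = { [B → g . num] }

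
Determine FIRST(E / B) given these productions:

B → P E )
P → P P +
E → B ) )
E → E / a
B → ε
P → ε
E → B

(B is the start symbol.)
{ ')', '+', '/' }

FIRST sets of the non-terminals involved (from the grammar, by fixed-point iteration):
  FIRST(E) = { ')', '+', '/', ε }

To compute FIRST(E / B), process the symbols left to right:
Symbol E is a non-terminal. Add FIRST(E) \ {ε} = { ')', '+', '/' }
E is nullable (ε ∈ FIRST(E)), continue to the next symbol.
Symbol / is a terminal. Add '/' and stop.
FIRST(E / B) = { ')', '+', '/' }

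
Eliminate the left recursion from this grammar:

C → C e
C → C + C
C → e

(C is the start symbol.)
C → e C'
C' → e C'
C' → + C C'
C' → ε

C is directly left-recursive. The standard transformation for
  A → A α₁ | ... | A α_m | β₁ | ... | β_n
is
  A  → β₁ A' | ... | β_n A'
  A' → α₁ A' | ... | α_m A' | ε

C → e becomes C → e C'
C → C e becomes C' → e C'
C → C + C becomes C' → + C C'
Add C' → ε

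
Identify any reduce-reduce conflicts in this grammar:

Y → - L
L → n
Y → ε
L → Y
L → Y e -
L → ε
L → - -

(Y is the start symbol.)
Yes — I1: [L → .] vs [Y → .]; I3: [L → .] vs [Y → .]; I9: [L → .] vs [L → - - .]

A reduce-reduce conflict occurs when an LR(0) state has two complete items [A → α .] and [B → β .] — both call for a reduction, and with no lookahead the parser cannot choose between them.

Augment with Y' → Y and build the canonical LR(0) collection (I0 = CLOSURE({[Y' → . Y]}), then GOTO on every symbol after a dot until no new states appear). It has 10 states:
  I0: { [Y → . - L], [Y → .], [Y' → . Y] }  — shift, reduce
  I1: { [L → . - -], [L → . Y e -], [L → . Y], [L → . n], [L → .], [Y → - . L], [Y → . - L], [Y → .] }  — shift, 2 reduces
  I2: { [Y' → Y .] }  — accept
  I3: { [L → - . -], [L → . - -], [L → . Y e -], [L → . Y], [L → . n], [L → .], [Y → - . L], [Y → . - L], [Y → .] }  — shift, 2 reduces
  I4: { [Y → - L .] }  — reduce
  I5: { [L → Y . e -], [L → Y .] }  — shift, reduce
  I6: { [L → n .] }  — reduce
  I7: { [L → Y e . -] }  — shift
  I8: { [L → Y e - .] }  — reduce
  I9: { [L → - - .], [L → - . -], [L → . - -], [L → . Y e -], [L → . Y], [L → . n], [L → .], [Y → - . L], [Y → . - L], [Y → .] }  — shift, 3 reduces

I1 contains complete items [L → .], [Y → .] — reduce-reduce conflict.
I3 contains complete items [L → .], [Y → .] — reduce-reduce conflict.
I9 contains complete items [L → .], [L → - - .], [Y → .] — reduce-reduce conflict.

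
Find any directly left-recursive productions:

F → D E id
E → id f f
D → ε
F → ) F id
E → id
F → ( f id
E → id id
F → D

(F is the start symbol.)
Direct left recursion occurs when N → N α for some non-terminal N (the right-hand side begins with the left-hand side itself).

F → D E id: starts with D
E → id f f: starts with id
D → ε: starts with ε
F → ) F id: starts with ')'
E → id: starts with id
F → ( f id: starts with '('
E → id id: starts with id
F → D: starts with D

No direct left recursion found.

Answer: No direct left recursion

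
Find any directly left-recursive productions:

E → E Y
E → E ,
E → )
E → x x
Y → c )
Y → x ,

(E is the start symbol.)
Direct left recursion occurs when N → N α for some non-terminal N (the right-hand side begins with the left-hand side itself).

E → E Y: LEFT RECURSIVE (starts with E)
E → E ,: LEFT RECURSIVE (starts with E)
E → ): starts with ')'
E → x x: starts with x
Y → c ): starts with c
Y → x ,: starts with x

The grammar has direct left recursion on: E.

Answer: Yes, E is left-recursive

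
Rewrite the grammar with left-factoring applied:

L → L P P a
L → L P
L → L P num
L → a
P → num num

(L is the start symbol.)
L → L P L'
L' → P a
L' → ε
L' → num
L → a
P → num num

Left-factoring transforms A → αβ₁ | αβ₂ into A → αA' and A' → β₁ | β₂
(α is the longest common prefix among the alternatives). Repeat until
no nonterminal has two alternatives with a common prefix.

Round 1: L has alternatives sharing prefix 'L P'. Introduce L': L → L P L'
  Add: L' → P a
  Add: L' → ε
  Add: L' → num

No remaining common prefixes — done.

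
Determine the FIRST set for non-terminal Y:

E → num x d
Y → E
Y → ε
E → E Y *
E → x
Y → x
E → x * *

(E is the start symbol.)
FIRST sets of the other non-terminals involved (by the same procedure, iterated to a fixed point):
  FIRST(E) = { 'num', 'x' }

From Y → E:
  - E is a non-terminal: add FIRST(E) \ {ε} = { 'num', 'x' }
    E is not nullable, so stop
From Y → ε:
  - ε-production, so ε ∈ FIRST(Y)
From Y → x:
  - x is a terminal: add 'x' and stop

Collecting: FIRST(Y) = { 'num', 'x', ε }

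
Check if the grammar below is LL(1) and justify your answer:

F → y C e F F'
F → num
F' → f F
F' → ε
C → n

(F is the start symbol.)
A grammar is LL(1) if for each non-terminal N with multiple productions, the predict sets of those productions are pairwise disjoint, where PREDICT(N → α) = (FIRST(α) \ {ε}) ∪ (FOLLOW(N) if α ⇒* ε).

Relevant sets:
  FOLLOW(F') = { $, 'f' }

For F:
  PREDICT(F → y C e F F') = { 'y' }
  PREDICT(F → num) = { 'num' }
For F':
  PREDICT(F' → f F) = { 'f' }
  PREDICT(F' → ε) = { $, 'f' }
C has a single production, so nothing to check there.

Conflict found: Predict set conflict for F': { 'f' }
The grammar is NOT LL(1).

Answer: No. Predict set conflict for F': { 'f' }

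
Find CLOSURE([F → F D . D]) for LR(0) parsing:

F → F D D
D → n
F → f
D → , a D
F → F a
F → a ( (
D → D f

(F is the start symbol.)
{ [D → . , a D], [D → . D f], [D → . n], [F → F D . D] }

To compute CLOSURE, for each item [A → α.Bβ] where B is a non-terminal, add [B → .γ] for all productions B → γ; repeat for the newly added items until nothing changes.

Start with: [F → F D . D]
  [F → F D . D] has the dot before D: add [D → . n], [D → . , a D], [D → . D f]
No further items can be added.

CLOSURE = { [D → . , a D], [D → . D f], [D → . n], [F → F D . D] }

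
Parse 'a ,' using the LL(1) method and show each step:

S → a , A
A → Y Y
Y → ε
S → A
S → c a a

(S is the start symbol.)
LL(1) parsing maintains a stack (initially the start symbol over $) and the input. At each step: if the stack top is a terminal, match it against the current input token; if it is a non-terminal N, replace it with the RHS of M[N, lookahead] (the unique production whose predict set contains the lookahead).

Stack is shown with the top on the left.

Stack    Input  Action
----------------------
S $      a , $  output S → a , A
a , A $  a , $  match 'a'
, A $    , $    match ','
A $      $      output A → Y Y
Y Y $    $      output Y → ε
Y $      $      output Y → ε
$        $      accept

The string is accepted.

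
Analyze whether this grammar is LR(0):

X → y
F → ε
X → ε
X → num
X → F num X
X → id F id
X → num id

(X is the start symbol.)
No. Shift-reduce conflict between [F → .] and [X → . id F id]

Augment with X' → X and build the canonical LR(0) collection (I0 = CLOSURE({[X' → . X]}), then GOTO on every symbol after a dot until no new states appear). It has 11 states:
  I0: { [F → .], [X → . F num X], [X → . id F id], [X → . num id], [X → . num], [X → . y], [X → .], [X' → . X] }  — shift, 2 reduces
  I1: { [X → F . num X] }  — shift
  I2: { [X' → X .] }  — accept
  I3: { [F → .], [X → id . F id] }  — reduce
  I4: { [X → num . id], [X → num .] }  — shift, reduce
  I5: { [X → y .] }  — reduce
  I6: { [X → num id .] }  — reduce
  I7: { [X → id F . id] }  — shift
  I8: { [X → id F id .] }  — reduce
  I9: { [F → .], [X → . F num X], [X → . id F id], [X → . num id], [X → . num], [X → . y], [X → .], [X → F num . X] }  — shift, 2 reduces
  I10: { [X → F num X .] }  — reduce

Conflict in state I0:
  Shift-reduce conflict between [F → .] and [X → . id F id]
So the grammar is NOT LR(0).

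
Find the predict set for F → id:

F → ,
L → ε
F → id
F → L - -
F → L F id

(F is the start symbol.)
{ 'id' }

PREDICT(F → id) = (FIRST(RHS) \ {ε}) ∪ (FOLLOW(F) if ε ∈ FIRST(RHS), i.e. RHS ⇒* ε)
FIRST(id) = { 'id' }
ε ∉ FIRST(id), so FOLLOW(F) is not added.
PREDICT(F → id) = { 'id' }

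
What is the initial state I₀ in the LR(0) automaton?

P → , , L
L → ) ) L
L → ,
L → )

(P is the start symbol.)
{ [P → . , , L], [P' → . P] }

First, augment the grammar with P' → P
I₀ = CLOSURE({ [P' → . P] }):
  [P' → . P] has the dot before P: add [P → . , , L]
No further items can be added.

I₀ = { [P → . , , L], [P' → . P] }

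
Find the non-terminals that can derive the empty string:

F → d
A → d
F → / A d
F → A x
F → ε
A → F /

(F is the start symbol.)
{ 'F' }

A non-terminal is nullable if it can derive ε (the empty string): either it has an ε-production, or it has a production whose right-hand side consists entirely of nullable non-terminals.

ε-productions: F → ε
So F is immediately nullable.
No further non-terminal can be added: every production for the remaining non-terminals contains a terminal or a non-nullable non-terminal.
Nullable = { 'F' }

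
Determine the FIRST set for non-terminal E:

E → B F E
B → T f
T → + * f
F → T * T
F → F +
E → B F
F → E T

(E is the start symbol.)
FIRST sets of the other non-terminals involved (by the same procedure, iterated to a fixed point):
  FIRST(B) = { '+' }

From E → B F E:
  - B is a non-terminal: add FIRST(B) \ {ε} = { '+' }
    B is not nullable, so stop
From E → B F:
  - B is a non-terminal: add FIRST(B) \ {ε} = { '+' }
    B is not nullable, so stop

Collecting: FIRST(E) = { '+' }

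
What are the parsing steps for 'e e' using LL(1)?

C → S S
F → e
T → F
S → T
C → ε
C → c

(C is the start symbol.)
LL(1) parsing maintains a stack (initially the start symbol over $) and the input. At each step: if the stack top is a terminal, match it against the current input token; if it is a non-terminal N, replace it with the RHS of M[N, lookahead] (the unique production whose predict set contains the lookahead).

Stack is shown with the top on the left.

Stack  Input  Action
--------------------
C $    e e $  output C → S S
S S $  e e $  output S → T
T S $  e e $  output T → F
F S $  e e $  output F → e
e S $  e e $  match 'e'
S $    e $    output S → T
T $    e $    output T → F
F $    e $    output F → e
e $    e $    match 'e'
$      $      accept

The string is accepted.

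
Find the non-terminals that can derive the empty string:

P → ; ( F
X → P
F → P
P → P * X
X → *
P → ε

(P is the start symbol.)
{ 'F', 'P', 'X' }

A non-terminal is nullable if it can derive ε (the empty string): either it has an ε-production, or it has a production whose right-hand side consists entirely of nullable non-terminals.

ε-productions: P → ε
So P is immediately nullable.
X → P: every symbol on the right is nullable, so X is nullable too.
F → P: every symbol on the right is nullable, so F is nullable too.
Every non-terminal is now nullable.
Nullable = { 'F', 'P', 'X' }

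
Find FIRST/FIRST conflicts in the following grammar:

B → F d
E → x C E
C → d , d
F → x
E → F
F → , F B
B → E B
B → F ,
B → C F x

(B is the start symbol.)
Yes. B → F d / B → E B on { ',', 'x' }; B → F d / B → F ',' on { ',', 'x' }; B → E B / B → F ',' on { ',', 'x' }; E → x C E / E → F on { 'x' }

A FIRST/FIRST conflict occurs when two productions N → α and N → β for the same non-terminal have FIRST(α) ∩ FIRST(β) ≠ ∅ (with ε ∈ FIRST of a nullable right-hand side, so two nullable alternatives also conflict).

FIRST sets of the non-terminals at (or reachable through a nullable prefix from) the front of some alternative:
  FIRST(F) = { ',', 'x' }
  FIRST(E) = { ',', 'x' }
  FIRST(C) = { 'd' }

Productions for B:
  B → F d: FIRST = { ',', 'x' }
  B → E B: FIRST = { ',', 'x' }
  B → F ,: FIRST = { ',', 'x' }
  B → C F x: FIRST = { 'd' }
Productions for E:
  E → x C E: FIRST = { 'x' }
  E → F: FIRST = { ',', 'x' }
Productions for F:
  F → x: FIRST = { 'x' }
  F → , F B: FIRST = { ',' }
C has only one production, so no FIRST/FIRST conflict is possible there.

Conflict for B: B → F d and B → E B
  Overlap: { ',', 'x' }
Conflict for B: B → F d and B → F ,
  Overlap: { ',', 'x' }
Conflict for B: B → E B and B → F ,
  Overlap: { ',', 'x' }
Conflict for E: E → x C E and E → F
  Overlap: { 'x' }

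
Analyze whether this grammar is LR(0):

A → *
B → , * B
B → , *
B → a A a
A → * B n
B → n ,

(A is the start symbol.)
No. Shift-reduce conflict between [A → * .] and [B → . , *]

A grammar is LR(0) if no state in the canonical LR(0) collection has:
  - both a shift item (dot before a terminal) and a complete item (shift-reduce conflict), or
  - two or more complete items (reduce-reduce conflict; the accept item [A' → A .] counts as a complete item here).

Augment with A' → A and build the canonical LR(0) collection (I0 = CLOSURE({[A' → . A]}), then GOTO on every symbol after a dot until no new states appear). It has 13 states:
  I0: { [A → . * B n], [A → . *], [A' → . A] }  — shift
  I1: { [A → * . B n], [A → * .], [B → . , * B], [B → . , *], [B → . a A a], [B → . n ,] }  — shift, reduce
  I2: { [A' → A .] }  — accept
  I3: { [B → , . * B], [B → , . *] }  — shift
  I4: { [A → * B . n] }  — shift
  I5: { [A → . * B n], [A → . *], [B → a . A a] }  — shift
  I6: { [B → n . ,] }  — shift
  I7: { [B → n , .] }  — reduce
  I8: { [B → a A . a] }  — shift
  I9: { [B → a A a .] }  — reduce
  I10: { [A → * B n .] }  — reduce
  I11: { [B → , * . B], [B → , * .], [B → . , * B], [B → . , *], [B → . a A a], [B → . n ,] }  — shift, reduce
  I12: { [B → , * B .] }  — reduce

Conflict in state I1:
  Shift-reduce conflict between [A → * .] and [B → . , *]
So the grammar is NOT LR(0).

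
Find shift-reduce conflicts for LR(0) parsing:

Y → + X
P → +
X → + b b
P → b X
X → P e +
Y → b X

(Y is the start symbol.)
A shift-reduce conflict occurs when an LR(0) state has both:
  - a complete (reduce) item [A → α .] (dot at the end), and
  - a shift item [B → β . c γ] (dot before a terminal).

Augment with Y' → Y and build the canonical LR(0) collection (I0 = CLOSURE({[Y' → . Y]}), then GOTO on every symbol after a dot until no new states appear). It has 14 states:
  I0: { [Y → . + X], [Y → . b X], [Y' → . Y] }  — shift
  I1: { [P → . +], [P → . b X], [X → . + b b], [X → . P e +], [Y → + . X] }  — shift
  I2: { [Y' → Y .] }  — accept
  I3: { [P → . +], [P → . b X], [X → . + b b], [X → . P e +], [Y → b . X] }  — shift
  I4: { [P → + .], [X → + . b b] }  — shift, reduce
  I5: { [X → P . e +] }  — shift
  I6: { [Y → b X .] }  — reduce
  I7: { [P → . +], [P → . b X], [P → b . X], [X → . + b b], [X → . P e +] }  — shift
  I8: { [P → b X .] }  — reduce
  I9: { [X → P e . +] }  — shift
  I10: { [X → P e + .] }  — reduce
  I11: { [X → + b . b] }  — shift
  I12: { [X → + b b .] }  — reduce
  I13: { [Y → + X .] }  — reduce

I4 contains reduce item [P → + .] and shift item [X → + . b b] — shift-reduce conflict.

Answer: Yes — I4: [P → + .] vs [X → + . b b]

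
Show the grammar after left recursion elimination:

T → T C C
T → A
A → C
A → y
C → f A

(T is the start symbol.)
T → A T'
T' → C C T'
T' → ε
A → C
A → y
C → f A

T is directly left-recursive. The standard transformation for
  A → A α₁ | ... | A α_m | β₁ | ... | β_n
is
  A  → β₁ A' | ... | β_n A'
  A' → α₁ A' | ... | α_m A' | ε

T → A becomes T → A T'
T → T C C becomes T' → C C T'
Add T' → ε

Productions for other non-terminals are unchanged:
  A → C
  A → y
  C → f A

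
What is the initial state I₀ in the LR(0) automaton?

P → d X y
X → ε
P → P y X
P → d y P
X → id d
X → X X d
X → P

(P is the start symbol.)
{ [P → . P y X], [P → . d X y], [P → . d y P], [P' → . P] }

First, augment the grammar with P' → P
I₀ = CLOSURE({ [P' → . P] }):
  [P' → . P] has the dot before P: add [P → . d X y], [P → . P y X], [P → . d y P]
No further items can be added.

I₀ = { [P → . P y X], [P → . d X y], [P → . d y P], [P' → . P] }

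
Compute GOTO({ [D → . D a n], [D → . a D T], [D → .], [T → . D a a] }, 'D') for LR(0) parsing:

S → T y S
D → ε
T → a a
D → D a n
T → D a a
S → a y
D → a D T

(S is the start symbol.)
GOTO(I, 'D') = CLOSURE({ [A → αX.β] : [A → α.Xβ] ∈ I, X = 'D' })

Items with dot before 'D', with the dot advanced:
  [D → . D a n] → [D → D . a n]
  [T → . D a a] → [T → D . a a]
Closure adds nothing (no advanced item has the dot before a non-terminal).

GOTO = { [D → D . a n], [T → D . a a] }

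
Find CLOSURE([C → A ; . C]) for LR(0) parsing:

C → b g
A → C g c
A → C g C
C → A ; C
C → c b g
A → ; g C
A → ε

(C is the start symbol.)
Start with: [C → A ; . C]
  [C → A ; . C] has the dot before C: add [C → . b g], [C → . A ; C], [C → . c b g]
  [C → . A ; C] has the dot before A: add [A → . C g c], [A → . C g C], [A → . ; g C], [A → .]
No further items can be added.

CLOSURE = { [A → . ; g C], [A → . C g C], [A → . C g c], [A → .], [C → . A ; C], [C → . b g], [C → . c b g], [C → A ; . C] }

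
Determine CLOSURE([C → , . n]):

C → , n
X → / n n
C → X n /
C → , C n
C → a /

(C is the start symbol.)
To compute CLOSURE, for each item [A → α.Bβ] where B is a non-terminal, add [B → .γ] for all productions B → γ; repeat for the newly added items until nothing changes.

Start with: [C → , . n]
The dot precedes the terminal n, so nothing is added.

CLOSURE = { [C → , . n] }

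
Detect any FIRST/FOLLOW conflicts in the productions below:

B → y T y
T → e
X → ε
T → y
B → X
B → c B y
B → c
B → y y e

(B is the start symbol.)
Nullable non-terminals: B, X.
FIRST sets used below: FIRST(X) = { ε }

B: nullable alternative(s) B → X; FOLLOW(B) = { $, 'y' }
  B → y T y: FIRST \ {ε} = { 'y' } — overlaps FOLLOW(B) on { 'y' }: CONFLICT
  B → X: FIRST \ {ε} = { } — this is the only nullable alternative, skip
  B → c B y: FIRST \ {ε} = { 'c' } — disjoint from FOLLOW(B)
  B → c: FIRST \ {ε} = { 'c' } — disjoint from FOLLOW(B)
  B → y y e: FIRST \ {ε} = { 'y' } — overlaps FOLLOW(B) on { 'y' }: CONFLICT
X has a nullable alternative but only one production, so nothing to check.

T has no nullable alternative, so no FIRST/FOLLOW check is needed there.

So the grammar has 2 FIRST/FOLLOW conflicts (marked CONFLICT above).

Answer: Yes. B → y T y with FOLLOW(B) on { 'y' }; B → y y e with FOLLOW(B) on { 'y' }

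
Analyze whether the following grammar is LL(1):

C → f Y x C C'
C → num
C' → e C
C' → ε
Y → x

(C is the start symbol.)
No. Predict set conflict for C': { 'e' }

A grammar is LL(1) if for each non-terminal N with multiple productions, the predict sets of those productions are pairwise disjoint, where PREDICT(N → α) = (FIRST(α) \ {ε}) ∪ (FOLLOW(N) if α ⇒* ε).

Relevant sets:
  FOLLOW(C') = { $, 'e' }

For C:
  PREDICT(C → f Y x C C') = { 'f' }
  PREDICT(C → num) = { 'num' }
For C':
  PREDICT(C' → e C) = { 'e' }
  PREDICT(C' → ε) = { $, 'e' }
Y has a single production, so nothing to check there.

Conflict found: Predict set conflict for C': { 'e' }
The grammar is NOT LL(1).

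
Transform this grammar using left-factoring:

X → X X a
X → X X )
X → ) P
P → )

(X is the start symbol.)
Left-factoring transforms A → αβ₁ | αβ₂ into A → αA' and A' → β₁ | β₂
(α is the longest common prefix among the alternatives). Repeat until
no nonterminal has two alternatives with a common prefix.

Round 1: X has alternatives sharing prefix 'X X'. Introduce X': X → X X X'
  Add: X' → a
  Add: X' → )

No remaining common prefixes — done.

Resulting grammar:
X → X X X'
X' → a
X' → )
X → ) P
P → )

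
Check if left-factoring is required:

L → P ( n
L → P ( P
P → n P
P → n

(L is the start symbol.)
Left-factoring is needed when two productions for the same non-terminal
share a common prefix on the right-hand side.

Productions for L:
  L → P ( n
  L → P ( P
Productions for P:
  P → n P
  P → n

Found common prefix 'P (' in productions for L
Found common prefix 'n' in productions for P

Answer: Yes, L has productions with common prefix 'P ('; P has productions with common prefix 'n'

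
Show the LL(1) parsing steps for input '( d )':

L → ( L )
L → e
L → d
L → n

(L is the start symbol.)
LL(1) parsing maintains a stack (initially the start symbol over $) and the input. At each step: if the stack top is a terminal, match it against the current input token; if it is a non-terminal N, replace it with the RHS of M[N, lookahead] (the unique production whose predict set contains the lookahead).

Stack is shown with the top on the left.

Stack    Input    Action
------------------------
L $      ( d ) $  output L → ( L )
( L ) $  ( d ) $  match '('
L ) $    d ) $    output L → d
d ) $    d ) $    match 'd'
) $      ) $      match ')'
$        $        accept

The string is accepted.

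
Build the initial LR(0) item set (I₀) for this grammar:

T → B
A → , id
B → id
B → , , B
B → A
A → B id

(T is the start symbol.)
First, augment the grammar with T' → T
I₀ = CLOSURE({ [T' → . T] }):
  [T' → . T] has the dot before T: add [T → . B]
  [T → . B] has the dot before B: add [B → . id], [B → . , , B], [B → . A]
  [B → . A] has the dot before A: add [A → . , id], [A → . B id]
No further items can be added.

I₀ = { [A → . , id], [A → . B id], [B → . , , B], [B → . A], [B → . id], [T → . B], [T' → . T] }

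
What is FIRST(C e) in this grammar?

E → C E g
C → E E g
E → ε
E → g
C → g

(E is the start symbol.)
FIRST sets of the non-terminals involved (from the grammar, by fixed-point iteration):
  FIRST(C) = { 'g' }

To compute FIRST(C e), process the symbols left to right:
Symbol C is a non-terminal. Add FIRST(C) \ {ε} = { 'g' }
C is not nullable (ε ∉ FIRST(C)), so stop here.
FIRST(C e) = { 'g' }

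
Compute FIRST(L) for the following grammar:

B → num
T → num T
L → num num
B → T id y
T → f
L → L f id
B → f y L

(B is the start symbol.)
From L → num num:
  - num is a terminal: add 'num' and stop
From L → L f id:
  - L is the symbol being defined: contributes nothing new
    L is not nullable, so stop

Collecting: FIRST(L) = { 'num' }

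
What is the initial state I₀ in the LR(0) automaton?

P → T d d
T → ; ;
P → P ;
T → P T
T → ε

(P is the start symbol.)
{ [P → . P ;], [P → . T d d], [P' → . P], [T → . ; ;], [T → . P T], [T → .] }

First, augment the grammar with P' → P
I₀ = CLOSURE({ [P' → . P] }):
  [P' → . P] has the dot before P: add [P → . T d d], [P → . P ;]
  [P → . T d d] has the dot before T: add [T → . ; ;], [T → . P T], [T → .]
No further items can be added.

I₀ = { [P → . P ;], [P → . T d d], [P' → . P], [T → . ; ;], [T → . P T], [T → .] }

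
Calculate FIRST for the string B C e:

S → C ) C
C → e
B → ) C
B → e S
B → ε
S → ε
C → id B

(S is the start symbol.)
{ ')', 'e', 'id' }

FIRST sets of the non-terminals involved (from the grammar, by fixed-point iteration):
  FIRST(B) = { ')', 'e', ε }
  FIRST(C) = { 'e', 'id' }

To compute FIRST(B C e), process the symbols left to right:
Symbol B is a non-terminal. Add FIRST(B) \ {ε} = { ')', 'e' }
B is nullable (ε ∈ FIRST(B)), continue to the next symbol.
Symbol C is a non-terminal. Add FIRST(C) \ {ε} = { 'e', 'id' }
C is not nullable (ε ∉ FIRST(C)), so stop here.
FIRST(B C e) = { ')', 'e', 'id' }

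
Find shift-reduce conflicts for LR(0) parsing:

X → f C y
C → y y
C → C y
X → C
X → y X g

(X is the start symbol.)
Augment with X' → X and build the canonical LR(0) collection (I0 = CLOSURE({[X' → . X]}), then GOTO on every symbol after a dot until no new states appear). It has 13 states:
  I0: { [C → . C y], [C → . y y], [X → . C], [X → . f C y], [X → . y X g], [X' → . X] }  — shift
  I1: { [C → C . y], [X → C .] }  — shift, reduce
  I2: { [X' → X .] }  — accept
  I3: { [C → . C y], [C → . y y], [X → f . C y] }  — shift
  I4: { [C → . C y], [C → . y y], [C → y . y], [X → . C], [X → . f C y], [X → . y X g], [X → y . X g] }  — shift
  I5: { [X → y X . g] }  — shift
  I6: { [C → . C y], [C → . y y], [C → y . y], [C → y y .], [X → . C], [X → . f C y], [X → . y X g], [X → y . X g] }  — shift, reduce
  I7: { [X → y X g .] }  — reduce
  I8: { [C → C . y], [X → f C . y] }  — shift
  I9: { [C → y . y] }  — shift
  I10: { [C → y y .] }  — reduce
  I11: { [C → C y .], [X → f C y .] }  — 2 reduces
  I12: { [C → C y .] }  — reduce

I1 contains reduce item [X → C .] and shift item [C → C . y] — shift-reduce conflict.
I6 contains reduce item [C → y y .] and shift items [C → . y y], [C → y . y], [X → . f C y], [X → . y X g] — shift-reduce conflict.

Answer: Yes — I1: [X → C .] vs [C → C . y]; I6: [C → y y .] vs [C → . y y]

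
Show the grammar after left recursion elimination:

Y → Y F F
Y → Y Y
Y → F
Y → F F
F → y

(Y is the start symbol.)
Y → F Y'
Y → F F Y'
Y' → F F Y'
Y' → Y Y'
Y' → ε
F → y

Y is directly left-recursive. The standard transformation for
  A → A α₁ | ... | A α_m | β₁ | ... | β_n
is
  A  → β₁ A' | ... | β_n A'
  A' → α₁ A' | ... | α_m A' | ε

Y → F becomes Y → F Y'
Y → F F becomes Y → F F Y'
Y → Y F F becomes Y' → F F Y'
Y → Y Y becomes Y' → Y Y'
Add Y' → ε

Productions for other non-terminals are unchanged:
  F → y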